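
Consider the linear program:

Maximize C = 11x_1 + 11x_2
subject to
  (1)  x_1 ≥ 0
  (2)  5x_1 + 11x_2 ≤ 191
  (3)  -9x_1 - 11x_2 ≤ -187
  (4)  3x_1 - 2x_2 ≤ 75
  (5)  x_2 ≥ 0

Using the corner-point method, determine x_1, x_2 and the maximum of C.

x_1 = 1207/43, x_2 = 198/43, maximum C = 15455/43

Feasible corners and C = 11x_1 + 11x_2:
  (0, 191/11) → C = 191
  (0, 17) → C = 187
  (1207/43, 198/43) → C = 15455/43
  (187/9, 0) → C = 2057/9
  (25, 0) → C = 275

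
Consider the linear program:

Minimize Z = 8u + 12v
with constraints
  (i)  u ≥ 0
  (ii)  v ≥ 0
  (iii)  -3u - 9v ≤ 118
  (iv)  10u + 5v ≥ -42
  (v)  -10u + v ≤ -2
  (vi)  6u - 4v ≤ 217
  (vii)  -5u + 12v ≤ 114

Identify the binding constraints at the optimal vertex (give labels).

(ii) and (v)

Corner points and Z = 8u + 12v:
  (1/5, 0) → Z = 8/5
  (217/6, 0) → Z = 868/3
  (6/5, 10) → Z = 648/5
  (765/13, 1769/52) → Z = 879

The minimum is at (1/5, 0). Substituting into each constraint, equality holds for (ii) and (v); the remaining constraints have slack.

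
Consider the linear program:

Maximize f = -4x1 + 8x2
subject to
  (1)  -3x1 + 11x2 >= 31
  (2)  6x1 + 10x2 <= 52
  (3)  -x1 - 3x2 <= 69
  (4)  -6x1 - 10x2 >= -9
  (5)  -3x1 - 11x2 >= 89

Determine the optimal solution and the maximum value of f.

x1 = -246, x2 = 59, maximum f = 1456

The optimum lies where -x1 - 3x2 = 69 and -3x1 - 11x2 = 89.
Solving simultaneously gives x1 = -246, x2 = 59.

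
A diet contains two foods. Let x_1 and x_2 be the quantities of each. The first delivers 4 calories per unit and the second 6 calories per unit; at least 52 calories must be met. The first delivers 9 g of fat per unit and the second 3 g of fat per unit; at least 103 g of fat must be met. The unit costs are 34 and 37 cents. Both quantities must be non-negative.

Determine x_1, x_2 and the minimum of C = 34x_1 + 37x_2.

Corner points and C = 34x_1 + 37x_2:
  (0, 103/3) → C = 3811/3
  (13, 0) → C = 442
  (11, 4/3) → C = 1270/3
The feasible region is unbounded (it extends along (0, 1), (1, 0)), but C strictly increases along every unbounded feasible direction, so there is no improving ray and the minimum is attained at a vertex.

x_1 = 11, x_2 = 4/3, minimum C = 1270/3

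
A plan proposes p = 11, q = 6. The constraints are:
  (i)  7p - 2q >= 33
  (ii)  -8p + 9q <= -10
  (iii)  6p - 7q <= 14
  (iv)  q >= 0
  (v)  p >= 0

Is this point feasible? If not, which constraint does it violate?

not feasible — violates (iii)

Constraint (iii): 6p - 7q = 24, which is not ≤ 14. All other constraints are satisfied.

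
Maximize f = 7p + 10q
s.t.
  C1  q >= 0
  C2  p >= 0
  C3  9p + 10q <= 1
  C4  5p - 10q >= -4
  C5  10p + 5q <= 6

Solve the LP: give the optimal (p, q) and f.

Vertices and f = 7p + 10q:
  (0, 0) → f = 0
  (1/9, 0) → f = 7/9
  (0, 1/10) → f = 1

At the optimal vertex, p = 0 and 9p + 10q = 1.
Solving simultaneously gives p = 0, q = 1/10.

p = 0, q = 1/10, maximum f = 1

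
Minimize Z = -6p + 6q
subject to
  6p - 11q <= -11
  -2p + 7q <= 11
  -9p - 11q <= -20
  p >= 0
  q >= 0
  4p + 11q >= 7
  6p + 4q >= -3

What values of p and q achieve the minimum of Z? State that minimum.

Vertices and Z = -6p + 6q:
  (11/5, 11/5) → Z = 0
  (3/5, 73/55) → Z = 48/11
  (19/85, 139/85) → Z = 144/17

The optimum lies where 6p - 11q = -11 and -2p + 7q = 11.
Solving simultaneously gives p = 11/5, q = 11/5.

p = 11/5, q = 11/5, minimum Z = 0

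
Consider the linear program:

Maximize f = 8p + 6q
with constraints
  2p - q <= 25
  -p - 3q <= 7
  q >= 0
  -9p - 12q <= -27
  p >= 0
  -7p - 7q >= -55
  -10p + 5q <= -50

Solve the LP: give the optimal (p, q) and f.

p = 55/7, q = 0, maximum f = 440/7

Extreme points and f = 8p + 6q:
  (55/7, 0) → f = 440/7
  (5, 0) → f = 40
  (125/21, 40/21) → f = 1240/21

At the optimal vertex, q = 0 and -7p - 7q = -55.
Solving simultaneously gives p = 55/7, q = 0.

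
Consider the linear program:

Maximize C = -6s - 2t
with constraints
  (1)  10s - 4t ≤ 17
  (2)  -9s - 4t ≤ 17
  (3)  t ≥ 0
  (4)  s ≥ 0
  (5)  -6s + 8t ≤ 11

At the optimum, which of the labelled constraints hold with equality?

Feasible corners and C = -6s - 2t:
  (17/10, 0) → C = -51/5
  (45/14, 53/14) → C = -188/7
  (0, 0) → C = 0
  (0, 11/8) → C = -11/4

The maximum is at (0, 0). Substituting into each constraint, equality holds for (3) and (4); the remaining constraints have slack.

(3) and (4)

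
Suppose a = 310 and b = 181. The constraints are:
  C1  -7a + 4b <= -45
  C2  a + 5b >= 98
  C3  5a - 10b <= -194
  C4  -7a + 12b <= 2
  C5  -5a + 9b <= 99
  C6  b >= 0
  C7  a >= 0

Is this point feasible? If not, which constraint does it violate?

C1: -1446 ≤ -45 ✓
C2: 1215 ≥ 98 ✓
C3: -260 ≤ -194 ✓
C4: 2 ≤ 2 ✓
C5: 79 ≤ 99 ✓
C6: 181 ≥ 0 ✓
C7: 310 ≥ 0 ✓

feasible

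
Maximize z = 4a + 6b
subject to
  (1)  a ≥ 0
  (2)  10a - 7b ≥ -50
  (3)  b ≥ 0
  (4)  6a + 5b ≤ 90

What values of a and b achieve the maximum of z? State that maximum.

Extreme points and z = 4a + 6b:
  (0, 50/7) → z = 300/7
  (0, 0) → z = 0
  (95/23, 300/23) → z = 2180/23
  (15, 0) → z = 60

At the optimal vertex, 10a - 7b = -50 and 6a + 5b = 90.
Solving simultaneously gives a = 95/23, b = 300/23.

a = 95/23, b = 300/23, maximum z = 2180/23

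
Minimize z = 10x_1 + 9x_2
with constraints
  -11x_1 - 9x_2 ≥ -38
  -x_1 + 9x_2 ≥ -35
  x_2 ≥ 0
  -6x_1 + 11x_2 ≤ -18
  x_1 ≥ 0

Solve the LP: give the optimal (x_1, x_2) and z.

Vertices and z = 10x_1 + 9x_2:
  (38/11, 0) → z = 380/11
  (116/35, 6/35) → z = 1214/35
  (3, 0) → z = 30

x_1 = 3, x_2 = 0, minimum z = 30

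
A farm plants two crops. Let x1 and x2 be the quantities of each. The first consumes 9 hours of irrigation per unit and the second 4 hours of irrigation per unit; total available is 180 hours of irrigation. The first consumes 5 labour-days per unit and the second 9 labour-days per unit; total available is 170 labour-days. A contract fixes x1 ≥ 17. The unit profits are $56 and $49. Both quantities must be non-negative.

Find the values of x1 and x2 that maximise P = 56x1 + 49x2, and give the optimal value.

Vertices and P = 56x1 + 49x2:
  (20, 0) → P = 1120
  (17, 0) → P = 952
  (17, 27/4) → P = 5131/4

x1 = 17, x2 = 27/4, maximum P = 5131/4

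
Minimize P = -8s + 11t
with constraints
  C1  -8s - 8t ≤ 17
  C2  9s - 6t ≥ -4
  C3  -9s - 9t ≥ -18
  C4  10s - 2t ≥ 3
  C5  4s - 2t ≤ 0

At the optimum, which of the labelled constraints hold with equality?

Corner points and P = -8s + 11t:
  (7/12, 17/12) → P = 131/12
  (2/3, 4/3) → P = 28/3
  (1/2, 1) → P = 7

The minimum is at (1/2, 1). Substituting into each constraint, equality holds for C4 and C5; the remaining constraints have slack.

C4 and C5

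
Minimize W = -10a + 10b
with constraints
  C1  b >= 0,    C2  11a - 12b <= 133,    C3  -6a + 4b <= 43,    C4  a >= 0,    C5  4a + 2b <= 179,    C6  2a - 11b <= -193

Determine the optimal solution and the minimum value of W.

Vertices and W = -10a + 10b:
  (45/2, 89/2) → W = 220
  (299/58, 536/29) → W = 3865/29
  (1583/48, 565/24) → W = -755/8

a = 1583/48, b = 565/24, minimum W = -755/8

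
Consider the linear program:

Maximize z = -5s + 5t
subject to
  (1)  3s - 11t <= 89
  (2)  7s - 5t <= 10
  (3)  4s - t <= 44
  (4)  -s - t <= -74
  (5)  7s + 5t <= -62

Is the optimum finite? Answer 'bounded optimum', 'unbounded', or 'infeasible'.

unbounded

From the feasible point (-216, 290), moving in the direction (-5, 7) keeps every constraint satisfied while z increases without bound.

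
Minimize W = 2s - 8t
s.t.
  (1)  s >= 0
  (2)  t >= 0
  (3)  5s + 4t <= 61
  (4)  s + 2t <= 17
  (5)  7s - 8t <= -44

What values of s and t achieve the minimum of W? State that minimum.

s = 0, t = 17/2, minimum W = -68

Corner points and W = 2s - 8t:
  (0, 17/2) → W = -68
  (0, 11/2) → W = -44
  (24/11, 163/22) → W = -604/11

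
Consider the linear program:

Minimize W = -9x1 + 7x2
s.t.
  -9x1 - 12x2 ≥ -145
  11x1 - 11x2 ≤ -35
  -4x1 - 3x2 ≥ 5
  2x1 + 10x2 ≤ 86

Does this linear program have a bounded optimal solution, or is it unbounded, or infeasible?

Extreme points and W = -9x1 + 7x2:
  (-160/77, 85/77) → W = 185/7
  (-154/17, 177/17) → W = 2625/17
The feasible region has finitely many vertices and no improving ray; the minimum is 185/7 at (-160/77, 85/77).

bounded optimum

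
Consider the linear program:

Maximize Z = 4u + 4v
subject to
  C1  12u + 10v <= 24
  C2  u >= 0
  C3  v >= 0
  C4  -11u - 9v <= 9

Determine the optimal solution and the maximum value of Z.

u = 0, v = 12/5, maximum Z = 48/5

Vertices and Z = 4u + 4v:
  (0, 12/5) → Z = 48/5
  (2, 0) → Z = 8
  (0, 0) → Z = 0

The binding constraints are 12u + 10v = 24 and u = 0.
Solving simultaneously gives u = 0, v = 12/5.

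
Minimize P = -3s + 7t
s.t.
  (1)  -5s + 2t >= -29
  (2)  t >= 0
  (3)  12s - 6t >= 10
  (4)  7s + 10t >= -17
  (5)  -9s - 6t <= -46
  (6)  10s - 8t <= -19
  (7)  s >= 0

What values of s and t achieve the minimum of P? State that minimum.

Feasible corners and P = -3s + 7t:
  (77/3, 149/3) → P = 812/3
  (27/2, 77/4) → P = 377/4
  (97/18, 82/9) → P = 857/18

s = 97/18, t = 82/9, minimum P = 857/18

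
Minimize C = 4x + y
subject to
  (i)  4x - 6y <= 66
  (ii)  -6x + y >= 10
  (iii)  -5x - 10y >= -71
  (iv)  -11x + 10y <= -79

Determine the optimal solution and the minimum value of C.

Corner points and C = 4x + y:
  (-63/16, -109/8) → C = -235/8
  (-93/13, -205/13) → C = -577/13
  (-179/49, -584/49) → C = -1300/49

x = -93/13, y = -205/13, minimum C = -577/13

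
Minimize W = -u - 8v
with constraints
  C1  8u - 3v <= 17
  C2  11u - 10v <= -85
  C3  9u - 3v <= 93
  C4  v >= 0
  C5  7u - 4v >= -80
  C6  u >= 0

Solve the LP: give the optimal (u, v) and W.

u = 28, v = 69, minimum W = -580

Vertices and W = -u - 8v:
  (425/47, 867/47) → W = -7361/47
  (28, 69) → W = -580
  (0, 17/2) → W = -68
  (0, 20) → W = -160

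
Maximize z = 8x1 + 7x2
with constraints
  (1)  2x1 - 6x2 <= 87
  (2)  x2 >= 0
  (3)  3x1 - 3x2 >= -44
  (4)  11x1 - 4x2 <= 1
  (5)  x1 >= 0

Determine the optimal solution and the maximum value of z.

x1 = 179/21, x2 = 487/21, maximum z = 4841/21

Corner points and z = 8x1 + 7x2:
  (1/11, 0) → z = 8/11
  (0, 0) → z = 0
  (179/21, 487/21) → z = 4841/21
  (0, 44/3) → z = 308/3

At the optimal vertex, 3x1 - 3x2 = -44 and 11x1 - 4x2 = 1.
Solving simultaneously gives x1 = 179/21, x2 = 487/21.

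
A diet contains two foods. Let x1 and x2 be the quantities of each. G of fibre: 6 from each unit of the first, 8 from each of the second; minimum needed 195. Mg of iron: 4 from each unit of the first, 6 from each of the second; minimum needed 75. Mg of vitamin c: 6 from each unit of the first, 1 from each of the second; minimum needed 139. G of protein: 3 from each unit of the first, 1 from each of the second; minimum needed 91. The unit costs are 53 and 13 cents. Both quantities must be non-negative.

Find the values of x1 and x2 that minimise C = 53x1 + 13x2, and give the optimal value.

x1 = 16, x2 = 43, minimum C = 1407

Feasible corners and C = 53x1 + 13x2:
  (0, 139) → C = 1807
  (65/2, 0) → C = 3445/2
  (533/18, 13/6) → C = 14378/9
  (16, 43) → C = 1407
The feasible region is unbounded (it extends along (0, 1), (1, 0)), but C strictly increases along every unbounded feasible direction, so there is no improving ray and the minimum is attained at a vertex.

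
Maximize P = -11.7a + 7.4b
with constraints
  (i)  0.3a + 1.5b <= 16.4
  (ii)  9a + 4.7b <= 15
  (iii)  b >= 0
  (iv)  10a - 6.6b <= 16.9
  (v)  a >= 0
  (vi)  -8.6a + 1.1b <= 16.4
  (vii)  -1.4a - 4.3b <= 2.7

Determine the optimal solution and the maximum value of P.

Feasible corners and P = -11.7a + 7.4b:
  (5/3, 0) → P = -39/2
  (0, 150/47) → P = 1110/47
  (0, 0) → P = 0

a = 0, b = 150/47, maximum P = 1110/47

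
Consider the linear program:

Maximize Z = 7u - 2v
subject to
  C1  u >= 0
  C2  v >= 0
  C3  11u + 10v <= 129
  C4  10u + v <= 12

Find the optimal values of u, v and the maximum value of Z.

u = 6/5, v = 0, maximum Z = 42/5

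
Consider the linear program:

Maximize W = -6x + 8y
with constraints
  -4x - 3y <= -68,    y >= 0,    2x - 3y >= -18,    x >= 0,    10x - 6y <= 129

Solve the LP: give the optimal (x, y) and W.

Vertices and W = -6x + 8y:
  (25/3, 104/9) → W = 382/9
  (265/18, 82/27) → W = -1729/27
  (55/2, 73/3) → W = 89/3

The optimum lies where -4x - 3y = -68 and 2x - 3y = -18.
Solving simultaneously gives x = 25/3, y = 104/9.

x = 25/3, y = 104/9, maximum W = 382/9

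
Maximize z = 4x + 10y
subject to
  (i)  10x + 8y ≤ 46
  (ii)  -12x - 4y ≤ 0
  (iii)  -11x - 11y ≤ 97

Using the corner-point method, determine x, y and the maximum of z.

Extreme points and z = 4x + 10y:
  (-23/7, 69/7) → z = 598/7
  (641/11, -738/11) → z = -4816/11
  (97/22, -291/22) → z = -1261/11

The optimum lies where 10x + 8y = 46 and -12x - 4y = 0.
Solving simultaneously gives x = -23/7, y = 69/7.

x = -23/7, y = 69/7, maximum z = 598/7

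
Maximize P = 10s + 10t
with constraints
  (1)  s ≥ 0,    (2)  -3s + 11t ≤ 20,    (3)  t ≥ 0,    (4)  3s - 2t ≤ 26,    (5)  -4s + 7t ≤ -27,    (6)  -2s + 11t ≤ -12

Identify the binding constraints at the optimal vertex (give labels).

(4) and (6)

Extreme points and P = 10s + 10t:
  (26/3, 0) → P = 260/3
  (27/4, 0) → P = 135/2
  (262/29, 16/29) → P = 2780/29
  (71/10, 1/5) → P = 73

The maximum is at (262/29, 16/29). Substituting into each constraint, equality holds for (4) and (6); the remaining constraints have slack.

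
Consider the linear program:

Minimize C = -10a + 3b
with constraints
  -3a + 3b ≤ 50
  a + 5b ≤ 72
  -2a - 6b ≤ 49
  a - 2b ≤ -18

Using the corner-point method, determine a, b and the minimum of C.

a = 54/7, b = 90/7, minimum C = -270/7

Corner points and C = -10a + 3b:
  (-17/9, 133/9) → C = 569/9
  (-46/3, 4/3) → C = 472/3
  (54/7, 90/7) → C = -270/7

The binding constraints are a + 5b = 72 and a - 2b = -18.
Solving simultaneously gives a = 54/7, b = 90/7.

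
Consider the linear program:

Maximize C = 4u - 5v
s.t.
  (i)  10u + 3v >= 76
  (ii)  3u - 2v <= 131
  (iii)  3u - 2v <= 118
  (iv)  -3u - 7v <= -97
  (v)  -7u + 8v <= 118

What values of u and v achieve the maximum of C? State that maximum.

Extreme points and C = 4u - 5v:
  (241/61, 742/61) → C = -2746/61
  (254/101, 1712/101) → C = -7544/101
  (340/9, -7/3) → C = 1465/9
  (118, 118) → C = -118

The optimum lies where 3u - 2v = 118 and -3u - 7v = -97.
Solving simultaneously gives u = 340/9, v = -7/3.

u = 340/9, v = -7/3, maximum C = 1465/9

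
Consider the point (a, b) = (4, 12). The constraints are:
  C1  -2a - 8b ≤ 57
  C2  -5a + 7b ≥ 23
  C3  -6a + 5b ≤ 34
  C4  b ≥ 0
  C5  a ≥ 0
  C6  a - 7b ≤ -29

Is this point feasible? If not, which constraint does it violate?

Constraint C3: -6a + 5b = 36, which is not ≤ 34. All other constraints are satisfied.

not feasible — violates C3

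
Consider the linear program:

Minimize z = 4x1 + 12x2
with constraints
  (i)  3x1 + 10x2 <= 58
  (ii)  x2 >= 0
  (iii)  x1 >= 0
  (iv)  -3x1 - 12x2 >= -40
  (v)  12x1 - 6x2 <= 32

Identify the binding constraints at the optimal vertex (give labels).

Feasible corners and z = 4x1 + 12x2:
  (0, 0) → z = 0
  (8/3, 0) → z = 32/3
  (0, 10/3) → z = 40
  (104/27, 64/27) → z = 1184/27

The minimum is at (0, 0). Substituting into each constraint, equality holds for (ii) and (iii); the remaining constraints have slack.

(ii) and (iii)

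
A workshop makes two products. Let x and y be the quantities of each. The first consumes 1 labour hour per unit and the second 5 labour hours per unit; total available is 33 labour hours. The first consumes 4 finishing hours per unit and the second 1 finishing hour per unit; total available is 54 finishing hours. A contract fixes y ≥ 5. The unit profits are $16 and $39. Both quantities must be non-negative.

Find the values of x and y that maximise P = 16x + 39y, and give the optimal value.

x = 8, y = 5, maximum P = 323

Corner points and P = 16x + 39y:
  (0, 33/5) → P = 1287/5
  (0, 5) → P = 195
  (8, 5) → P = 323

The optimum lies where x + 5y = 33 and y = 5.
Solving simultaneously gives x = 8, y = 5.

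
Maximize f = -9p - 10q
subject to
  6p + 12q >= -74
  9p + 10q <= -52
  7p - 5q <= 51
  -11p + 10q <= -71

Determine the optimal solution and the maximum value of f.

p = 7/12, q = -155/24, maximum f = 178/3

Corner points and f = -9p - 10q:
  (121/57, -412/57) → f = 3031/57
  (7/12, -155/24) → f = 178/3
  (50/23, -823/115) → f = 52
  (19/20, -1211/200) → f = 52

At the optimal vertex, 6p + 12q = -74 and -11p + 10q = -71.
Solving simultaneously gives p = 7/12, q = -155/24.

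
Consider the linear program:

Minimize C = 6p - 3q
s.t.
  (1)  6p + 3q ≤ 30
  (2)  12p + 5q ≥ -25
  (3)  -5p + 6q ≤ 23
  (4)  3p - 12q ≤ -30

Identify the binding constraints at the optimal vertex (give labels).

(3) and (4)

Vertices and C = 6p - 3q:
  (37/17, 96/17) → C = -66/17
  (10/3, 10/3) → C = 10
  (-16/7, 27/14) → C = -39/2

The minimum is at (-16/7, 27/14). Substituting into each constraint, equality holds for (3) and (4); the remaining constraints have slack.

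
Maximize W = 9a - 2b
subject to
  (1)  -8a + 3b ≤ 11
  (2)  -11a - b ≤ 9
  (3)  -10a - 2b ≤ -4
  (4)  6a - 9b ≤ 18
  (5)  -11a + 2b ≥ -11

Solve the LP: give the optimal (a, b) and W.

a = 21/29, b = -44/29, maximum W = 277/29

Vertices and W = 9a - 2b:
  (-5/23, 71/23) → W = -187/23
  (55/17, 209/17) → W = 77/17
  (12/17, -26/17) → W = 160/17
  (21/29, -44/29) → W = 277/29

The binding constraints are 6a - 9b = 18 and -11a + 2b = -11.
Solving simultaneously gives a = 21/29, b = -44/29.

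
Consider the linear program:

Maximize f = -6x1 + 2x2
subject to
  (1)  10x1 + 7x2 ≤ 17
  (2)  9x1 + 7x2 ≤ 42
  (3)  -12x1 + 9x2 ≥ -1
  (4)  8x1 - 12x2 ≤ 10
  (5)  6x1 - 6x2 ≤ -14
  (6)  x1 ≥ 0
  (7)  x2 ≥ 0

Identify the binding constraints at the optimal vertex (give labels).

(1) and (6)

Extreme points and f = -6x1 + 2x2:
  (2/51, 121/51) → f = 230/51
  (0, 17/7) → f = 34/7
  (0, 7/3) → f = 14/3

The maximum is at (0, 17/7). Substituting into each constraint, equality holds for (1) and (6); the remaining constraints have slack.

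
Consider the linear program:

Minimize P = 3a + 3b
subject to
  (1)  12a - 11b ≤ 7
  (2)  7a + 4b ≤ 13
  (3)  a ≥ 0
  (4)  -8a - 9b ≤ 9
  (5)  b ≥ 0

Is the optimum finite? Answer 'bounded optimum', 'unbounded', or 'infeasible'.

Extreme points and P = 3a + 3b:
  (171/125, 107/125) → P = 834/125
  (7/12, 0) → P = 7/4
  (0, 13/4) → P = 39/4
  (0, 0) → P = 0
The feasible region has finitely many vertices and no improving ray; the minimum is 0 at (0, 0).

bounded optimum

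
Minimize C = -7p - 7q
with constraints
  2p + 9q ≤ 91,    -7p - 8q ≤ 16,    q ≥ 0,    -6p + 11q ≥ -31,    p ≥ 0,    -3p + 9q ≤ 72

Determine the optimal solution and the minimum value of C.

p = 320/19, q = 121/19, minimum C = -3087/19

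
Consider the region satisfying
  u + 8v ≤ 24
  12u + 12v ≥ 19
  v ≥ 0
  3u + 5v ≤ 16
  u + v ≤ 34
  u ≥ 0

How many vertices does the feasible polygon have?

Pairwise boundary intersections that survive every other constraint:
  (8/19, 56/19)
  (0, 3)
  (19/12, 0)
  (0, 19/12)
  (16/3, 0)

5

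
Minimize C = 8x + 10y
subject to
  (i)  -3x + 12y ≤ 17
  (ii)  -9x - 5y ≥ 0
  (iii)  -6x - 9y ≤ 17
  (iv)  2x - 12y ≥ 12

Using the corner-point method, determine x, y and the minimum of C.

x = -16/15, y = -53/45, minimum C = -914/45

Extreme points and C = 8x + 10y:
  (5/3, -3) → C = -50/3
  (30/59, -54/59) → C = -300/59
  (-16/15, -53/45) → C = -914/45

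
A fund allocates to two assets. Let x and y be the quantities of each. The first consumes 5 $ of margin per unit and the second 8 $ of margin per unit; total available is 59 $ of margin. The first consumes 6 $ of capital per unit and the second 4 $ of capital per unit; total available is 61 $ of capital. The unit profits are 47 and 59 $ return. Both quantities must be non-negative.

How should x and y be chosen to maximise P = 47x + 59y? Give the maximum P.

x = 9, y = 7/4, maximum P = 2105/4

Vertices and P = 47x + 59y:
  (0, 0) → P = 0
  (0, 59/8) → P = 3481/8
  (61/6, 0) → P = 2867/6
  (9, 7/4) → P = 2105/4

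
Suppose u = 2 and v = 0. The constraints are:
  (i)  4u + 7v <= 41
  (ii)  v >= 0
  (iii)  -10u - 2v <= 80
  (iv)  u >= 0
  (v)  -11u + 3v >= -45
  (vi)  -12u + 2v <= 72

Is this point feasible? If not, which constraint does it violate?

feasible

(i): 8 ≤ 41 ✓
(ii): 0 ≥ 0 ✓
(iii): -20 ≤ 80 ✓
(iv): 2 ≥ 0 ✓
(v): -22 ≥ -45 ✓
(vi): -24 ≤ 72 ✓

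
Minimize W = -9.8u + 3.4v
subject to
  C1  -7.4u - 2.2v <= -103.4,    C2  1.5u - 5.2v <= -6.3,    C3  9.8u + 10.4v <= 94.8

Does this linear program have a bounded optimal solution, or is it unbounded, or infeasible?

infeasible

The boundaries -7.4u - 2.2v = -103.4 and 1.5u - 5.2v = -6.3 meet at (26191/2089, 10086/2089), but that point violates 9.8u + 10.4v ≤ 94.8. Every candidate vertex is excluded by some other constraint, so the feasible region is empty.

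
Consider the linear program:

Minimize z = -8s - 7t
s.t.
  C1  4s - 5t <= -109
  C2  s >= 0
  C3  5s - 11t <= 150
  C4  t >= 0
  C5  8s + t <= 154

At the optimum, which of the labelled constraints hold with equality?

C2 and C5

Extreme points and z = -8s - 7t:
  (0, 109/5) → z = -763/5
  (661/44, 372/11) → z = -3926/11
  (0, 154) → z = -1078

The minimum is at (0, 154). Substituting into each constraint, equality holds for C2 and C5; the remaining constraints have slack.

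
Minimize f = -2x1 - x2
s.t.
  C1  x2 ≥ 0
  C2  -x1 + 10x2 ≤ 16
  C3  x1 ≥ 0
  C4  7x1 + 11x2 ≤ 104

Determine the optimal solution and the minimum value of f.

x1 = 104/7, x2 = 0, minimum f = -208/7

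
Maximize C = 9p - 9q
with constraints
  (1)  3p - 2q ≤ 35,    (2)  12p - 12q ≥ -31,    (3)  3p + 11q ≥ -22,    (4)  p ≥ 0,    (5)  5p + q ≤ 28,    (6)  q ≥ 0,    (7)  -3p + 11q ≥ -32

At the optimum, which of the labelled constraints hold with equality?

(5) and (6)

Extreme points and C = 9p - 9q:
  (0, 31/12) → C = -93/4
  (305/72, 491/72) → C = -93/4
  (0, 0) → C = 0
  (28/5, 0) → C = 252/5

The maximum is at (28/5, 0). Substituting into each constraint, equality holds for (5) and (6); the remaining constraints have slack.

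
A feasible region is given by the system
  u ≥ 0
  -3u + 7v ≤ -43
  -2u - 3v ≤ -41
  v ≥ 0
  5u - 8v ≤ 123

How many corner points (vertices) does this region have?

Of the 10 pairwise boundary intersections, those satisfying every inequality are:
  (416/23, 37/23)
  (47, 14)
  (41/2, 0)
  (123/5, 0)

4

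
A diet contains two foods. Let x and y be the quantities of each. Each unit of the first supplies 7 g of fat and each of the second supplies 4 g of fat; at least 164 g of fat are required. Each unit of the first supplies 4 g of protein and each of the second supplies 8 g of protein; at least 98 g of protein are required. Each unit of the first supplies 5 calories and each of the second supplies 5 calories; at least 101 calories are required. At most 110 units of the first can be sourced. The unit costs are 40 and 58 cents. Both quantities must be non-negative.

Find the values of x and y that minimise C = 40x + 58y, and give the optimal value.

x = 23, y = 3/4, minimum C = 1927/2

Vertices and C = 40x + 58y:
  (0, 41) → C = 2378
  (49/2, 0) → C = 980
  (110, 0) → C = 4400
  (23, 3/4) → C = 1927/2
The feasible region is unbounded (it extends along (0, 1)), but C strictly increases along every unbounded feasible direction, so there is no improving ray and the minimum is attained at a vertex.

At the optimal vertex, 7x + 4y = 164 and 4x + 8y = 98.
Solving simultaneously gives x = 23, y = 3/4.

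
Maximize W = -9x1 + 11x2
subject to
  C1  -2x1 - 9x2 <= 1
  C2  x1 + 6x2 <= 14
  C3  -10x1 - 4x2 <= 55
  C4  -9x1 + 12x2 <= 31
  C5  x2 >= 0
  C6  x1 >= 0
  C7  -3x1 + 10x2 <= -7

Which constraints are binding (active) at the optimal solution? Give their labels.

Vertices and W = -9x1 + 11x2:
  (14, 0) → W = -126
  (13/2, 5/4) → W = -179/4
  (7/3, 0) → W = -21

The maximum is at (7/3, 0). Substituting into each constraint, equality holds for C5 and C7; the remaining constraints have slack.

C5 and C7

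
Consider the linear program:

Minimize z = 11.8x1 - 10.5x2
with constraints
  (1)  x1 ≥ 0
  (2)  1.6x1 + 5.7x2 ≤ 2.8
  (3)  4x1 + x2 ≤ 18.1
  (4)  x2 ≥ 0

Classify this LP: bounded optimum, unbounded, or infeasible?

Vertices and z = 11.8x1 - 10.5x2:
  (0, 28/57) → z = -98/19
  (0, 0) → z = 0
  (1.75, 0) → z = 20.65
The feasible region has finitely many vertices and no improving ray; the minimum is -98/19 at (0, 28/57).

bounded optimum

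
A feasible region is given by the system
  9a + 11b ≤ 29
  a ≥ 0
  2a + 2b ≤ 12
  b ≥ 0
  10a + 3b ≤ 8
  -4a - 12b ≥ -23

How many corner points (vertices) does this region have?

The feasible vertices (each the meet of two boundaries and inside every other half-plane) are:
  (0, 0)
  (0, 23/12)
  (4/5, 0)
  (1/4, 11/6)

4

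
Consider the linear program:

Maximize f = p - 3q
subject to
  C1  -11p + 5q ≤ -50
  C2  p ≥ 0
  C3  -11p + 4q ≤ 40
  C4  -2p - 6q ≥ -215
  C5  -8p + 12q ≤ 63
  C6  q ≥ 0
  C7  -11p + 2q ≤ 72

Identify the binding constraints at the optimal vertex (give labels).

C4 and C6

Vertices and f = p - 3q:
  (915/92, 1093/92) → f = -591/23
  (50/11, 0) → f = 50/11
  (367/12, 923/36) → f = -139/3
  (215/2, 0) → f = 215/2

The maximum is at (215/2, 0). Substituting into each constraint, equality holds for C4 and C6; the remaining constraints have slack.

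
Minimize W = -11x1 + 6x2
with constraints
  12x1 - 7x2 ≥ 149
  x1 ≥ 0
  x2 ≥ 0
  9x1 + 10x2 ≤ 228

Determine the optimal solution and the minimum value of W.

x1 = 76/3, x2 = 0, minimum W = -836/3

Vertices and W = -11x1 + 6x2:
  (149/12, 0) → W = -1639/12
  (3086/183, 465/61) → W = -25576/183
  (76/3, 0) → W = -836/3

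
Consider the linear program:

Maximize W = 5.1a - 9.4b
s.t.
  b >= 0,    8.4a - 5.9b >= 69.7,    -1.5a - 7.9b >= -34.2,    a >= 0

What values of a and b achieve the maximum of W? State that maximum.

a = 22.8, b = 0, maximum W = 116.28

The optimum lies where b = 0 and -1.5a - 7.9b = -34.2.
Solving simultaneously gives a = 114/5, b = 0.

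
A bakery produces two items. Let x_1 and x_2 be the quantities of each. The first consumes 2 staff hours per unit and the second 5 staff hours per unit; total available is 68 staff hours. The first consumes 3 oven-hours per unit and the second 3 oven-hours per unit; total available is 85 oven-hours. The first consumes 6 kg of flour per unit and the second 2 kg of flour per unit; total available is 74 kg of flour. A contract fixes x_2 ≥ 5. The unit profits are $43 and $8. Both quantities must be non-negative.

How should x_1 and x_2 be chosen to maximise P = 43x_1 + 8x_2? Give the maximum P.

x_1 = 32/3, x_2 = 5, maximum P = 1496/3

At the optimal vertex, 6x_1 + 2x_2 = 74 and x_2 = 5.
Solving simultaneously gives x_1 = 32/3, x_2 = 5.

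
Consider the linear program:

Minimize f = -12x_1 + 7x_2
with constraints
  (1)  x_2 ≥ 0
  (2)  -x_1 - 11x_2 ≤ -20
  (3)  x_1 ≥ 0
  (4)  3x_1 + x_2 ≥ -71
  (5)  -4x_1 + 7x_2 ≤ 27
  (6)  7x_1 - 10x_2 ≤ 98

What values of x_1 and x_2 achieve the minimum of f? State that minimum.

Feasible corners and f = -12x_1 + 7x_2:
  (0, 20/11) → f = 140/11
  (426/29, 14/29) → f = -5014/29
  (0, 27/7) → f = 27
  (956/9, 581/9) → f = -7405/9

x_1 = 956/9, x_2 = 581/9, minimum f = -7405/9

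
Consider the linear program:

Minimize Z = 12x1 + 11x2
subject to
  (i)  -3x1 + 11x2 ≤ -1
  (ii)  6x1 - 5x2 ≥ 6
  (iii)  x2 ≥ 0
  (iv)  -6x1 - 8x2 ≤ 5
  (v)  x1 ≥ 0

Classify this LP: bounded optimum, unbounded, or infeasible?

Vertices and Z = 12x1 + 11x2:
  (61/51, 4/17) → Z = 288/17
  (1, 0) → Z = 12
The feasible region has finitely many vertices and no improving ray; the minimum is 12 at (1, 0).

bounded optimum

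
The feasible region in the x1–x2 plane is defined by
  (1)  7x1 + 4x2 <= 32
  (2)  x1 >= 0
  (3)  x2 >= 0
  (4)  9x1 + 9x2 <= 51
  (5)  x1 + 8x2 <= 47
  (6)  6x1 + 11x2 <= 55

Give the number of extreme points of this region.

5

The feasible vertices (each the meet of two boundaries and inside every other half-plane) are:
  (32/7, 0)
  (28/9, 23/9)
  (0, 0)
  (0, 5)
  (22/15, 21/5)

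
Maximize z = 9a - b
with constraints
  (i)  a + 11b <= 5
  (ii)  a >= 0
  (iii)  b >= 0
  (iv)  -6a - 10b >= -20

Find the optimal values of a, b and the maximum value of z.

Corner points and z = 9a - b:
  (0, 5/11) → z = -5/11
  (85/28, 5/28) → z = 190/7
  (0, 0) → z = 0
  (10/3, 0) → z = 30

The optimum lies where b = 0 and -6a - 10b = -20.
Solving simultaneously gives a = 10/3, b = 0.

a = 10/3, b = 0, maximum z = 30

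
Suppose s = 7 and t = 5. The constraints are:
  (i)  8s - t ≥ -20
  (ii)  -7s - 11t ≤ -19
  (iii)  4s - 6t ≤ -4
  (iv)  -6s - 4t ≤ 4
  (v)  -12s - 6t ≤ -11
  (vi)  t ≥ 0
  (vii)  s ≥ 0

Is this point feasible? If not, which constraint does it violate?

not feasible — violates (iii)

Constraint (iii): 4s - 6t = -2, which is not ≤ -4. All other constraints are satisfied.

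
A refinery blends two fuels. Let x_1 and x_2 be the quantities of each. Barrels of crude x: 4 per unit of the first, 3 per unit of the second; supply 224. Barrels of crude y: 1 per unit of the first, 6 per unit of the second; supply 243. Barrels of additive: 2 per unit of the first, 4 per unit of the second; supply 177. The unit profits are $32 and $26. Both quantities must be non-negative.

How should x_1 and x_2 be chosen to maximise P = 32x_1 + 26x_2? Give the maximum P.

x_1 = 73/2, x_2 = 26, maximum P = 1844

Feasible corners and P = 32x_1 + 26x_2:
  (0, 0) → P = 0
  (0, 81/2) → P = 1053
  (56, 0) → P = 1792
  (73/2, 26) → P = 1844
  (45/4, 309/8) → P = 5457/4

The binding constraints are 4x_1 + 3x_2 = 224 and 2x_1 + 4x_2 = 177.
Solving simultaneously gives x_1 = 73/2, x_2 = 26.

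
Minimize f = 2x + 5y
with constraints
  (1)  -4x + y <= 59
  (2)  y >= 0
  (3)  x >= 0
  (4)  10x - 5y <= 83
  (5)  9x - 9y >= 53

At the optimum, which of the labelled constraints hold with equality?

Feasible corners and f = 2x + 5y:
  (83/10, 0) → f = 83/5
  (53/9, 0) → f = 106/9
  (482/45, 217/45) → f = 683/15

The minimum is at (53/9, 0). Substituting into each constraint, equality holds for (2) and (5); the remaining constraints have slack.

(2) and (5)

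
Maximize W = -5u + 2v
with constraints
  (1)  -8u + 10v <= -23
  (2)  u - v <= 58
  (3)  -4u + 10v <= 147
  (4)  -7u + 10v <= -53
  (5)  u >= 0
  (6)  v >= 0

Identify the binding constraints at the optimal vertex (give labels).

(4) and (6)

Vertices and W = -5u + 2v:
  (727/6, 379/6) → W = -959/2
  (58, 0) → W = -290
  (200/3, 1241/30) → W = -1253/5
  (53/7, 0) → W = -265/7

The maximum is at (53/7, 0). Substituting into each constraint, equality holds for (4) and (6); the remaining constraints have slack.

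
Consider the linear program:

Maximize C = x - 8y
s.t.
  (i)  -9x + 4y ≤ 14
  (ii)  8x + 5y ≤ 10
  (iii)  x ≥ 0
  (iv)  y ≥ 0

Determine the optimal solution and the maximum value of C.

x = 5/4, y = 0, maximum C = 5/4

The binding constraints are 8x + 5y = 10 and y = 0.
Solving simultaneously gives x = 5/4, y = 0.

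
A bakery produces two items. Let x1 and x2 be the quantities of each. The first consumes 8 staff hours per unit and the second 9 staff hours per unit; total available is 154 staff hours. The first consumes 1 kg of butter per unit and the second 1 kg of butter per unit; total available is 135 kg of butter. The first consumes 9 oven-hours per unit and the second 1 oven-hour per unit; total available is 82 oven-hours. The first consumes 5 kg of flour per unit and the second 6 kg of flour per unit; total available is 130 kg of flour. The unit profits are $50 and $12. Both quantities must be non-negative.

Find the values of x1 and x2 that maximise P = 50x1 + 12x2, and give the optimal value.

x1 = 8, x2 = 10, maximum P = 520

Extreme points and P = 50x1 + 12x2:
  (0, 0) → P = 0
  (0, 154/9) → P = 616/3
  (82/9, 0) → P = 4100/9
  (8, 10) → P = 520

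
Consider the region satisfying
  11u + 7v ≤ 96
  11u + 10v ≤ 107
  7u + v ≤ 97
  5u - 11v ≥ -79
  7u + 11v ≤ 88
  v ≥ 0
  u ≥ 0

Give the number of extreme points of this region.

6

Intersecting each pair of boundary lines and keeping only the points that satisfy every inequality leaves:
  (211/33, 11/3)
  (96/11, 0)
  (99/17, 73/17)
  (3/4, 331/44)
  (0, 79/11)
  (0, 0)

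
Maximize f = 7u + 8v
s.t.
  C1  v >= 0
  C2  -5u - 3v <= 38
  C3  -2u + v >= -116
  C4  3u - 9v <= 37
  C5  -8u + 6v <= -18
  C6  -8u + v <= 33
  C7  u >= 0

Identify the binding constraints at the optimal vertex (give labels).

Vertices and f = 7u + 8v:
  (37/3, 0) → f = 259/3
  (9/4, 0) → f = 63/4
  (1007/15, 274/15) → f = 9241/15
  (339/2, 223) → f = 5941/2

The maximum is at (339/2, 223). Substituting into each constraint, equality holds for C3 and C5; the remaining constraints have slack.

C3 and C5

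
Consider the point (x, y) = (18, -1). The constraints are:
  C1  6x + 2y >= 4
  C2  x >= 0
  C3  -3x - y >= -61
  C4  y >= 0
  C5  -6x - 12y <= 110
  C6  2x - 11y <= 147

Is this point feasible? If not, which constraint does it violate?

Constraint C4: y = -1, which is not ≥ 0. All other constraints are satisfied.

not feasible — violates C4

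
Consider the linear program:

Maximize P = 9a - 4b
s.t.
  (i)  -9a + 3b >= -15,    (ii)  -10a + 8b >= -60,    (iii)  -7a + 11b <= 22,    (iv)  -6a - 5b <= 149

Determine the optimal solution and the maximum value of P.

Feasible corners and P = 9a - 4b:
  (-10/7, -65/7) → P = 170/7
  (77/26, 101/26) → P = 289/26
  (-446/49, -925/49) → P = -314/49
  (-1749/101, -911/101) → P = -12097/101

The binding constraints are -9a + 3b = -15 and -10a + 8b = -60.
Solving simultaneously gives a = -10/7, b = -65/7.

a = -10/7, b = -65/7, maximum P = 170/7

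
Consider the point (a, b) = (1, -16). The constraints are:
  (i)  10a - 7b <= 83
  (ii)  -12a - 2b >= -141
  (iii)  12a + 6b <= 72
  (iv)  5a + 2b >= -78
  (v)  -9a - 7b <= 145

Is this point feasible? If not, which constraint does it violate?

not feasible — violates (i)

Constraint (i): 10a - 7b = 122, which is not ≤ 83. All other constraints are satisfied.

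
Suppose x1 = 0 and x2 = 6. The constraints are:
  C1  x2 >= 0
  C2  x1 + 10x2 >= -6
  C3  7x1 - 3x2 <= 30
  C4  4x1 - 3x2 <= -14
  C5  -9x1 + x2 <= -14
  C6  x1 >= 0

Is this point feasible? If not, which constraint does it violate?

Constraint C5: -9x1 + x2 = 6, which is not ≤ -14. All other constraints are satisfied.

not feasible — violates C5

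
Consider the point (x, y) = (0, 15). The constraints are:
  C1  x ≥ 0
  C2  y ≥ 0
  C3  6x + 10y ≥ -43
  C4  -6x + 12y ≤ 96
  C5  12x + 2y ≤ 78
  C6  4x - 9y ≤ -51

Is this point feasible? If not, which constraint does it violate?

not feasible — violates C4

Constraint C4: -6x + 12y = 180, which is not ≤ 96. All other constraints are satisfied.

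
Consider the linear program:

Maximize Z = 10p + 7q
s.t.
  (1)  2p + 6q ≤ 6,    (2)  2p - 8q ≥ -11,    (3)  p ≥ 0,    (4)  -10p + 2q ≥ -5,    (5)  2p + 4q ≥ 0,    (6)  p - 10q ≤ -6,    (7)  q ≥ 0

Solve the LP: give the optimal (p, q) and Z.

p = 21/32, q = 25/32, maximum Z = 385/32

Vertices and Z = 10p + 7q:
  (0, 1) → Z = 7
  (21/32, 25/32) → Z = 385/32
  (0, 3/5) → Z = 21/5
  (31/49, 65/98) → Z = 1075/98

At the optimal vertex, 2p + 6q = 6 and -10p + 2q = -5.
Solving simultaneously gives p = 21/32, q = 25/32.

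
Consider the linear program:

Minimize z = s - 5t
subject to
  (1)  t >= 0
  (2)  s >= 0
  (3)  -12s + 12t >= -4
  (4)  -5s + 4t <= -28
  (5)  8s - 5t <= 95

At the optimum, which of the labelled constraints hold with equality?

(4) and (5)

Corner points and z = s - 5t:
  (80/3, 79/3) → z = -105
  (280/9, 277/9) → z = -1105/9
  (240/7, 251/7) → z = -145

The minimum is at (240/7, 251/7). Substituting into each constraint, equality holds for (4) and (5); the remaining constraints have slack.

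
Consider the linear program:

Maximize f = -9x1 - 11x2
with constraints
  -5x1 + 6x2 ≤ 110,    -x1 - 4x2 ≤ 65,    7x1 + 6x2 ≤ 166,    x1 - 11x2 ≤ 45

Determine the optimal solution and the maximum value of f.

x1 = -1480/49, x2 = -335/49, maximum f = 17005/49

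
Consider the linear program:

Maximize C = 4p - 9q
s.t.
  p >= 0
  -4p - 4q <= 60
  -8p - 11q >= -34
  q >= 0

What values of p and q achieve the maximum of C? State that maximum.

p = 17/4, q = 0, maximum C = 17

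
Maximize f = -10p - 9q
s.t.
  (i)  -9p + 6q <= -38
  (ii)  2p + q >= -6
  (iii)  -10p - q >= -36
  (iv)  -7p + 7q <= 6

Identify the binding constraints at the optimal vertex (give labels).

(ii) and (iii)

Feasible corners and f = -10p - 9q:
  (2/21, -130/21) → f = 1150/21
  (254/69, -56/69) → f = -2036/69
  (21/4, -33/2) → f = 96

The maximum is at (21/4, -33/2). Substituting into each constraint, equality holds for (ii) and (iii); the remaining constraints have slack.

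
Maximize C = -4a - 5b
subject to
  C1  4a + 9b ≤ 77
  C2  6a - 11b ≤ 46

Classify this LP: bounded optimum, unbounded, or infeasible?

From the feasible point (1261/98, 139/49), moving in the direction (-9, 4) keeps every constraint satisfied while C increases without bound.

unbounded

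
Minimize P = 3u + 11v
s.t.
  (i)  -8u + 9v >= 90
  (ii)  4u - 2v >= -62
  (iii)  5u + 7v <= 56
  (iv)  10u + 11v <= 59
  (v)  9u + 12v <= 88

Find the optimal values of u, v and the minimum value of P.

u = -189/10, v = -34/5, minimum P = -263/2

The optimum lies where -8u + 9v = 90 and 4u - 2v = -62.
Solving simultaneously gives u = -189/10, v = -34/5.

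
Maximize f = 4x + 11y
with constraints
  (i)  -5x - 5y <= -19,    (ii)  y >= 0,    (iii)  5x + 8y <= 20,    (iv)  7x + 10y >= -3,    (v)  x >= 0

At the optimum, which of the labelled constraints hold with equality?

Extreme points and f = 4x + 11y:
  (19/5, 0) → f = 76/5
  (52/15, 1/3) → f = 263/15
  (4, 0) → f = 16

The maximum is at (52/15, 1/3). Substituting into each constraint, equality holds for (i) and (iii); the remaining constraints have slack.

(i) and (iii)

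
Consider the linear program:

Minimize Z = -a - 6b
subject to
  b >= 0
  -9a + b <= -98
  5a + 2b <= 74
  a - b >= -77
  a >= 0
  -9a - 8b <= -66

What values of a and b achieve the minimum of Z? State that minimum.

a = 270/23, b = 176/23, minimum Z = -1326/23

Vertices and Z = -a - 6b:
  (98/9, 0) → Z = -98/9
  (74/5, 0) → Z = -74/5
  (270/23, 176/23) → Z = -1326/23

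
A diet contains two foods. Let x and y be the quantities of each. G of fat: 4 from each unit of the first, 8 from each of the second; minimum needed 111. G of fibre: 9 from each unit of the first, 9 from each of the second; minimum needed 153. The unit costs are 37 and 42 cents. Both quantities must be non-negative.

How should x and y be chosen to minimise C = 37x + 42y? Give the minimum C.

Extreme points and C = 37x + 42y:
  (0, 17) → C = 714
  (111/4, 0) → C = 4107/4
  (25/4, 43/4) → C = 2731/4
The feasible region is unbounded (it extends along (0, 1), (1, 0)), but C strictly increases along every unbounded feasible direction, so there is no improving ray and the minimum is attained at a vertex.

The optimum lies where 4x + 8y = 111 and 9x + 9y = 153.
Solving simultaneously gives x = 25/4, y = 43/4.

x = 25/4, y = 43/4, minimum C = 2731/4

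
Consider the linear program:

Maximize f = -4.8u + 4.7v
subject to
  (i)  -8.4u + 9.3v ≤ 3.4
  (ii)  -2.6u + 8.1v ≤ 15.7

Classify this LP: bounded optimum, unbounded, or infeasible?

unbounded

From the feasible point (3949/1462, 6152/2193), moving in the direction (-9.3, -8.4) keeps every constraint satisfied while f increases without bound.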